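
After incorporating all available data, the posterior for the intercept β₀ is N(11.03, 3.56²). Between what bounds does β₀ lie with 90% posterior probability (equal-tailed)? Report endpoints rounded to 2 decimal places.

The posterior is symmetric, so the 90% equal-tailed interval is β₀ = 11.03 ± z·3.56 with z = 1.645.
Half-width: 1.645 × 3.56 = 5.86.
11.03 − 5.86 = 5.17; 11.03 + 5.86 = 16.89.

[5.17, 16.89]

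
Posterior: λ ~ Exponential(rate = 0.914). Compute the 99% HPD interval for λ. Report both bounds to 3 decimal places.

The exponential density is strictly decreasing on [0, ∞), so the HPD interval is anchored at 0: [0, q] with P(λ ≤ q) = 0.99.
q = −ln(1 − 0.99) / 0.914 = 4.6052 / 0.914 = 5.038.

[0.000, 5.038]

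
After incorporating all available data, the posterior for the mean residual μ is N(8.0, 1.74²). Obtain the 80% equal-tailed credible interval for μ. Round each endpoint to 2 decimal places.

[5.77, 10.23]

The posterior is symmetric, so the 80% equal-tailed interval is μ = 8.0 ± z·1.74 with z = 1.282.
Half-width: 1.282 × 1.74 = 2.23.
8.0 − 2.23 = 5.77; 8.0 + 2.23 = 10.23.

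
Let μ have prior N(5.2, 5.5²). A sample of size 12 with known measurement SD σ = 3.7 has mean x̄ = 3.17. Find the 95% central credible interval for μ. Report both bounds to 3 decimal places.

Posterior precision = 1/5.5² + 12/3.7² = 0.0331 + 0.8766 = 0.9096, so posterior SD = 1.0485.
Posterior mean = (5.2/5.5² + 12·3.17/3.7²) / 0.9096 = 3.2438.
Interval: 3.2438 ± 1.960 × 1.0485 → [1.189, 5.299].

[1.189, 5.299]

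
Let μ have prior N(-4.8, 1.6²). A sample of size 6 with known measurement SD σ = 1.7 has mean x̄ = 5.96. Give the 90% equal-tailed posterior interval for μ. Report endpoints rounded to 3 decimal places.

Posterior precision = 1/1.6² + 6/1.7² = 0.3906 + 2.0761 = 2.4667, so posterior SD = 0.6367.
Posterior mean = (-4.8/1.6² + 6·5.96/1.7²) / 2.4667 = 4.2561.
Interval: 4.2561 ± 1.645 × 0.6367 → [3.209, 5.303].

[3.209, 5.303]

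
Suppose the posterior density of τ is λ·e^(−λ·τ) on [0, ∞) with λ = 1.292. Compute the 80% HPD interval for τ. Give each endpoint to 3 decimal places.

The exponential density is strictly decreasing on [0, ∞), so the HPD interval is anchored at 0: [0, q] with P(τ ≤ q) = 0.80.
q = −ln(1 − 0.80) / 1.292 = 1.6094 / 1.292 = 1.246.

[0.000, 1.246]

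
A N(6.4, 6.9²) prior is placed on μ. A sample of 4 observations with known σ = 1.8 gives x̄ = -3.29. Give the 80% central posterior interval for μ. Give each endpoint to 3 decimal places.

[-4.272, -1.984]

Posterior precision = 1/6.9² + 4/1.8² = 0.0210 + 1.2346 = 1.2556, so posterior SD = 0.8924.
Posterior mean = (6.4/6.9² + 4·-3.29/1.8²) / 1.2556 = -3.1279.
Interval: -3.1279 ± 1.282 × 0.8924 → [-4.272, -1.984].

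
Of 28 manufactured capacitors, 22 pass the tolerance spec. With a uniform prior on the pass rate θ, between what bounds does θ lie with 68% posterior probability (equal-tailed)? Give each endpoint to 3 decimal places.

[0.691, 0.843]

Posterior: Beta(1+22, 1+6) = Beta(23, 7).
Equal-tailed 68% interval: the 0.16 and 0.84 quantiles of Beta(23, 7).
Posterior mean ≈ 0.767, SD ≈ 0.076; a Normal approximation gives roughly [0.691, 0.842].
Exact: F⁻¹(0.16) = 0.691; F⁻¹(0.84) = 0.843.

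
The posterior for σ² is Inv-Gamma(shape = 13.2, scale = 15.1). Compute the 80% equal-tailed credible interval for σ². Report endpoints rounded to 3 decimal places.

Inverse-Gamma(13.2, 15.1) quantiles: F⁻¹(0.1) and F⁻¹(0.9).
Equivalently, 1/σ² ~ Gamma(13.2, rate = 15.1); invert its 0.9 and 0.1 quantiles.
Posterior mean ≈ 1.238, SD ≈ 0.370; a Normal approximation gives roughly [0.764, 1.712].
Exact: lower = 0.838; upper = 1.714.

[0.838, 1.714]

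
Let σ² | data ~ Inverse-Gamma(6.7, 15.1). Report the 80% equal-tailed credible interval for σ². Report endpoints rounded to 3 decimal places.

[1.487, 4.115]

Inverse-Gamma(6.7, 15.1) quantiles: F⁻¹(0.1) and F⁻¹(0.9).
Equivalently, 1/σ² ~ Gamma(6.7, rate = 15.1); invert its 0.9 and 0.1 quantiles.
Posterior mean ≈ 2.649, SD ≈ 1.222; a Normal approximation gives roughly [1.083, 4.215].
Exact: lower = 1.487; upper = 4.115.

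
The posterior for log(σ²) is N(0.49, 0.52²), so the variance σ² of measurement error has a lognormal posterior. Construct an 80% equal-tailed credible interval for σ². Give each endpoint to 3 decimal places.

[0.838, 3.178]

On the log scale the 80% interval is 0.49 ± 1.282 × 0.52 = [-0.1764, 1.1564].
Exponentiate: [e^-0.1764, e^1.1564] = [0.838, 3.178].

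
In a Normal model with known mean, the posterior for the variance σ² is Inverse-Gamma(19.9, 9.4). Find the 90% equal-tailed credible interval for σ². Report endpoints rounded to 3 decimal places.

[0.339, 0.714]

Inverse-Gamma(19.9, 9.4) quantiles: F⁻¹(0.05) and F⁻¹(0.95).
Equivalently, 1/σ² ~ Gamma(19.9, rate = 9.4); invert its 0.95 and 0.05 quantiles.
Posterior mean ≈ 0.497, SD ≈ 0.118; a Normal approximation gives roughly [0.304, 0.691].
Exact: lower = 0.339; upper = 0.714.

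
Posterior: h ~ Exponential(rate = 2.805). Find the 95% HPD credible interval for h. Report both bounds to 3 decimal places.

[0.000, 1.068]

The exponential density is strictly decreasing on [0, ∞), so the HPD interval is anchored at 0: [0, q] with P(h ≤ q) = 0.95.
q = −ln(1 − 0.95) / 2.805 = 2.9957 / 2.805 = 1.068.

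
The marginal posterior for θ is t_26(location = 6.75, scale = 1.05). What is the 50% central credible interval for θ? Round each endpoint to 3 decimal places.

[6.032, 7.468]

The t_26 distribution is symmetric; the 50% interval is 6.75 ± t·1.05 with t_{0.75,26} = 0.684.
Half-width: 0.684 × 1.05 = 0.718.
6.75 − 0.718 = 6.032; 6.75 + 0.718 = 7.468.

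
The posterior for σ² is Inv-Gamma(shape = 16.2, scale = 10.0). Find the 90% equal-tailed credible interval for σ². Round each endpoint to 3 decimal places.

Inverse-Gamma(16.2, 10.0) quantiles: F⁻¹(0.05) and F⁻¹(0.95).
Equivalently, 1/σ² ~ Gamma(16.2, rate = 10.0); invert its 0.95 and 0.05 quantiles.
Posterior mean ≈ 0.658, SD ≈ 0.175; a Normal approximation gives roughly [0.371, 0.945].
Exact: lower = 0.428; upper = 0.981.

[0.428, 0.981]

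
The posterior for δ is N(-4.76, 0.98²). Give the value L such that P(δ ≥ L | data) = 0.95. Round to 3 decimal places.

Need L with P(δ ≥ L) = 0.95: L = -4.76 − z_{0.05}·0.98.
z = 1.645; L = -4.76 − 1.645 × 0.98 = -6.372.

-6.372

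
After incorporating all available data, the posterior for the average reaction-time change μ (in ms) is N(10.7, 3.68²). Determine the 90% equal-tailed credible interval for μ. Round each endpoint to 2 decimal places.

The posterior is symmetric, so the 90% equal-tailed interval is μ = 10.7 ± z·3.68 with z = 1.645.
Half-width: 1.645 × 3.68 = 6.05.
10.7 − 6.05 = 4.65; 10.7 + 6.05 = 16.75.

[4.65, 16.75]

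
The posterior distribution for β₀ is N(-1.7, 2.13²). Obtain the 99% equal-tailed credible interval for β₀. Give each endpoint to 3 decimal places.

[-7.187, 3.787]

The posterior is symmetric, so the 99% equal-tailed interval is β₀ = -1.7 ± z·2.13 with z = 2.576.
Half-width: 2.576 × 2.13 = 5.487.
-1.7 − 5.487 = -7.187; -1.7 + 5.487 = 3.787.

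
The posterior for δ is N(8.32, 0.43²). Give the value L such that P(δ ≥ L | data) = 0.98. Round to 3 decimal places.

7.437

Need L with P(δ ≥ L) = 0.98: L = 8.32 − z_{0.02}·0.43.
z = 2.054; L = 8.32 − 2.054 × 0.43 = 7.437.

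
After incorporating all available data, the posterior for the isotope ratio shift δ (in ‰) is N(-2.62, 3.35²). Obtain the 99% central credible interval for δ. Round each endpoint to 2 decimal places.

The posterior is symmetric, so the 99% equal-tailed interval is δ = -2.62 ± z·3.35 with z = 2.576.
Half-width: 2.576 × 3.35 = 8.63.
-2.62 − 8.63 = -11.25; -2.62 + 8.63 = 6.01.

[-11.25, 6.01]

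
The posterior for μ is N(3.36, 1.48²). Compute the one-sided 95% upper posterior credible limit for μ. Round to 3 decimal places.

5.794

Need U with P(μ ≤ U) = 0.95: U = 3.36 + z_{0.05}·1.48.
z = 1.645; U = 3.36 + 1.645 × 1.48 = 5.794.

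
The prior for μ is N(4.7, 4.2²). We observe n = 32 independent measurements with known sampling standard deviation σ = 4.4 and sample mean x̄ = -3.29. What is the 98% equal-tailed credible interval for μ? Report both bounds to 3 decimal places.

[-4.804, -1.246]

Posterior precision = 1/4.2² + 32/4.4² = 0.0567 + 1.6529 = 1.7096, so posterior SD = 0.7648.
Posterior mean = (4.7/4.2² + 32·-3.29/4.4²) / 1.7096 = -3.0251.
Interval: -3.0251 ± 2.326 × 0.7648 → [-4.804, -1.246].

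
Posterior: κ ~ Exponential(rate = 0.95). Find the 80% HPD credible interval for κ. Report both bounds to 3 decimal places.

The exponential density is strictly decreasing on [0, ∞), so the HPD interval is anchored at 0: [0, q] with P(κ ≤ q) = 0.80.
q = −ln(1 − 0.80) / 0.95 = 1.6094 / 0.95 = 1.694.

[0.000, 1.694]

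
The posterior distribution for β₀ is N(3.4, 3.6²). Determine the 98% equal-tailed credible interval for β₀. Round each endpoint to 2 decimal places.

[-4.97, 11.77]

The posterior is symmetric, so the 98% equal-tailed interval is β₀ = 3.4 ± z·3.6 with z = 2.326.
Half-width: 2.326 × 3.6 = 8.37.
3.4 − 8.37 = -4.97; 3.4 + 8.37 = 11.77.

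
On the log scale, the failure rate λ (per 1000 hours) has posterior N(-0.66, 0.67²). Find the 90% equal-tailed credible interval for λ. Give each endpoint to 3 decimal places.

[0.172, 1.556]

On the log scale the 90% interval is -0.66 ± 1.645 × 0.67 = [-1.7621, 0.4421].
Exponentiate: [e^-1.7621, e^0.4421] = [0.172, 1.556].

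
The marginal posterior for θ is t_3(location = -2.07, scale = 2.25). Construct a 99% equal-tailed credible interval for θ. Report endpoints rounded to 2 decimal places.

The t_3 distribution is symmetric; the 99% interval is -2.07 ± t·2.25 with t_{0.995,3} = 5.841.
Half-width: 5.841 × 2.25 = 13.14.
-2.07 − 13.14 = -15.21; -2.07 + 13.14 = 11.07.

[-15.21, 11.07]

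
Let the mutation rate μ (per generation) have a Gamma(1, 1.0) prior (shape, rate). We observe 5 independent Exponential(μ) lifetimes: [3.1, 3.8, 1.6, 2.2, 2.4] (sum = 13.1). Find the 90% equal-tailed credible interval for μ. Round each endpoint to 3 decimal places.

Posterior: Gamma(1+5, 1.0+13.1) = Gamma(6, 14.1) (shape, rate).
Equal-tailed 90% interval: Gamma(6, 14.1) quantiles at 0.05 and 0.95.
Posterior mean ≈ 0.426, SD ≈ 0.174; a Normal approximation gives roughly [0.140, 0.711].
Exact: lower = 0.185; upper = 0.746.

[0.185, 0.746]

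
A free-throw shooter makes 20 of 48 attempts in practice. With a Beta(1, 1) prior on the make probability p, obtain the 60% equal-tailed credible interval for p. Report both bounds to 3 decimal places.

[0.361, 0.479]

Posterior: Beta(1+20, 1+28) = Beta(21, 29).
Equal-tailed 60% interval: the 0.2 and 0.8 quantiles of Beta(21, 29).
Posterior mean ≈ 0.420, SD ≈ 0.069; a Normal approximation gives roughly [0.362, 0.478].
Exact: F⁻¹(0.2) = 0.361; F⁻¹(0.8) = 0.479.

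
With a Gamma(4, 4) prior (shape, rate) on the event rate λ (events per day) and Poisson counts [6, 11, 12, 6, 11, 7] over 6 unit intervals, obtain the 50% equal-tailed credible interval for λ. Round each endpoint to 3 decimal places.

[5.174, 6.189]

Posterior: Gamma(4+53, 4+6) = Gamma(57, 10) (shape, rate).
Equal-tailed 50% interval: Gamma(57, 10) quantiles at 0.25 and 0.75.
Posterior mean ≈ 5.700, SD ≈ 0.755; a Normal approximation gives roughly [5.191, 6.209].
Exact: lower = 5.174; upper = 6.189.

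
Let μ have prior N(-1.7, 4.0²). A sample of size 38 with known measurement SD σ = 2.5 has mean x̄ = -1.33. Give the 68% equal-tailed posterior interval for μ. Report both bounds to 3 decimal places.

[-1.735, -0.933]

Posterior precision = 1/4.0² + 38/2.5² = 0.0625 + 6.0800 = 6.1425, so posterior SD = 0.4035.
Posterior mean = (-1.7/4.0² + 38·-1.33/2.5²) / 6.1425 = -1.3338.
Interval: -1.3338 ± 0.994 × 0.4035 → [-1.735, -0.933].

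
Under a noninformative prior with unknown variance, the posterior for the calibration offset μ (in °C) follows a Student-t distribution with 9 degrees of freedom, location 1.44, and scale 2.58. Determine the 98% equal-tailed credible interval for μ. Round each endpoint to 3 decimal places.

[-5.839, 8.719]

The t_9 distribution is symmetric; the 98% interval is 1.44 ± t·2.58 with t_{0.99,9} = 2.821.
Half-width: 2.821 × 2.58 = 7.279.
1.44 − 7.279 = -5.839; 1.44 + 7.279 = 8.719.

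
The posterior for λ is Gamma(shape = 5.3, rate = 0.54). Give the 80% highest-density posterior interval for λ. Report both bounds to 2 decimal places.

The posterior is unimodal and skewed, so the HPD interval has equal density at both endpoints and is the shortest 80% interval.
Solving f(3.94) = f(14.08) with F(14.08) − F(3.94) = 0.80 gives [3.94, 14.08].
For comparison, the equal-tailed interval is [4.90, 15.52]; the HPD is narrower and shifted toward the mode.

[3.94, 14.08]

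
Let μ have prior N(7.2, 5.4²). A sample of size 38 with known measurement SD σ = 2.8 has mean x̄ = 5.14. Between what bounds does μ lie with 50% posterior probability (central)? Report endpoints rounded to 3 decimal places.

[4.849, 5.460]

Posterior precision = 1/5.4² + 38/2.8² = 0.0343 + 4.8469 = 4.8812, so posterior SD = 0.4526.
Posterior mean = (7.2/5.4² + 38·5.14/2.8²) / 4.8812 = 5.1545.
Interval: 5.1545 ± 0.674 × 0.4526 → [4.849, 5.460].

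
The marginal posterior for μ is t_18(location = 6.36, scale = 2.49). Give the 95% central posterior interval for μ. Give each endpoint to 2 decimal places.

[1.13, 11.59]

The t_18 distribution is symmetric; the 95% interval is 6.36 ± t·2.49 with t_{0.975,18} = 2.101.
Half-width: 2.101 × 2.49 = 5.23.
6.36 − 5.23 = 1.13; 6.36 + 5.23 = 11.59.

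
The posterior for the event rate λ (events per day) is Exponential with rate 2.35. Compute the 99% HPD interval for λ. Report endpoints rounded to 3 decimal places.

[0.000, 1.960]

The exponential density is strictly decreasing on [0, ∞), so the HPD interval is anchored at 0: [0, q] with P(λ ≤ q) = 0.99.
q = −ln(1 − 0.99) / 2.35 = 4.6052 / 2.35 = 1.960.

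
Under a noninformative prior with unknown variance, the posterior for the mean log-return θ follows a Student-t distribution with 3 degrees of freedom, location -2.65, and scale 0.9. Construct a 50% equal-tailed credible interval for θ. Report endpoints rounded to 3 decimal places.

[-3.338, -1.962]

The t_3 distribution is symmetric; the 50% interval is -2.65 ± t·0.9 with t_{0.75,3} = 0.765.
Half-width: 0.765 × 0.9 = 0.688.
-2.65 − 0.688 = -3.338; -2.65 + 0.688 = -1.962.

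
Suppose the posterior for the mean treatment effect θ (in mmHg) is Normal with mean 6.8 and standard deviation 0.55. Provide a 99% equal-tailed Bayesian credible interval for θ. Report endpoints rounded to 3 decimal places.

The posterior is symmetric, so the 99% equal-tailed interval is θ = 6.8 ± z·0.55 with z = 2.576.
Half-width: 2.576 × 0.55 = 1.417.
6.8 − 1.417 = 5.383; 6.8 + 1.417 = 8.217.

[5.383, 8.217]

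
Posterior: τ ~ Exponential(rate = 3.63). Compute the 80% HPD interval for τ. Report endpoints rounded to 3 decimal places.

The exponential density is strictly decreasing on [0, ∞), so the HPD interval is anchored at 0: [0, q] with P(τ ≤ q) = 0.80.
q = −ln(1 − 0.80) / 3.63 = 1.6094 / 3.63 = 0.443.

[0.000, 0.443]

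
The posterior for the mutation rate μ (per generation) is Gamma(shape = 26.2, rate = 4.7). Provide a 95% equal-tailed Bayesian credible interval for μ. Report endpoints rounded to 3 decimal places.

[3.648, 7.903]

Posterior: Gamma(shape 26.2, rate 4.7).
Equal-tailed 95% interval: Gamma(26.2, 4.7) quantiles at 0.025 and 0.975.
Posterior mean ≈ 5.574, SD ≈ 1.089; a Normal approximation gives roughly [3.440, 7.709].
Exact: lower = 3.648; upper = 7.903.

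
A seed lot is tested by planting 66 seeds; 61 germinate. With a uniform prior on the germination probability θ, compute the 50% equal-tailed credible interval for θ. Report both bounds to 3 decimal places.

[0.891, 0.937]

Posterior: Beta(1+61, 1+5) = Beta(62, 6).
Equal-tailed 50% interval: the 0.25 and 0.75 quantiles of Beta(62, 6).
Posterior mean ≈ 0.912, SD ≈ 0.034; a Normal approximation gives roughly [0.889, 0.935].
Exact: F⁻¹(0.25) = 0.891; F⁻¹(0.75) = 0.937.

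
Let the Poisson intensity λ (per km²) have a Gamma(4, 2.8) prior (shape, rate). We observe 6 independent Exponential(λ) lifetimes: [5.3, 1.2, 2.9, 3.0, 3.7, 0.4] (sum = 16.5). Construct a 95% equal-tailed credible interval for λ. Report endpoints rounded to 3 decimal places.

[0.248, 0.885]

Posterior: Gamma(4+6, 2.8+16.5) = Gamma(10, 19.3) (shape, rate).
Equal-tailed 95% interval: Gamma(10, 19.3) quantiles at 0.025 and 0.975.
Posterior mean ≈ 0.518, SD ≈ 0.164; a Normal approximation gives roughly [0.197, 0.839].
Exact: lower = 0.248; upper = 0.885.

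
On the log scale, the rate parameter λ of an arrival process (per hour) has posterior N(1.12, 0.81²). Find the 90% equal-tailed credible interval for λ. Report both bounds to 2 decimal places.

On the log scale the 90% interval is 1.12 ± 1.645 × 0.81 = [-0.2123, 2.4523].
Exponentiate: [e^-0.2123, e^2.4523] = [0.81, 11.62].

[0.81, 11.62]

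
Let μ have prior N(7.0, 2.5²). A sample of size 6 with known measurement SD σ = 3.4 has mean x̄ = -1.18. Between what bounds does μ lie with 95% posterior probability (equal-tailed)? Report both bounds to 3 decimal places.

[-1.631, 3.126]

Posterior precision = 1/2.5² + 6/3.4² = 0.1600 + 0.5190 = 0.6790, so posterior SD = 1.2135.
Posterior mean = (7.0/2.5² + 6·-1.18/3.4²) / 0.6790 = 0.7475.
Interval: 0.7475 ± 1.960 × 1.2135 → [-1.631, 3.126].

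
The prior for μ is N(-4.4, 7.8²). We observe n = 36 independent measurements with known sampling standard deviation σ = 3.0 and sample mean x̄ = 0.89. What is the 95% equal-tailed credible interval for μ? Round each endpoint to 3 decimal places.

Posterior precision = 1/7.8² + 36/3.0² = 0.0164 + 4.0000 = 4.0164, so posterior SD = 0.4990.
Posterior mean = (-4.4/7.8² + 36·0.89/3.0²) / 4.0164 = 0.8684.
Interval: 0.8684 ± 1.960 × 0.4990 → [-0.110, 1.846].

[-0.110, 1.846]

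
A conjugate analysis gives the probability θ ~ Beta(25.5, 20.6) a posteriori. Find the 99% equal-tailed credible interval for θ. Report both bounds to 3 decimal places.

Posterior: Beta(25.5, 20.6).
Equal-tailed 99% interval: the 0.005 and 0.995 quantiles of Beta(25.5, 20.6).
Posterior mean ≈ 0.553, SD ≈ 0.072; a Normal approximation gives roughly [0.367, 0.740].
Exact: F⁻¹(0.005) = 0.366; F⁻¹(0.995) = 0.732.

[0.366, 0.732]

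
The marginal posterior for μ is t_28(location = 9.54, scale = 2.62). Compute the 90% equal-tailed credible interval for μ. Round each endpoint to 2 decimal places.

[5.08, 14.00]

The t_28 distribution is symmetric; the 90% interval is 9.54 ± t·2.62 with t_{0.95,28} = 1.701.
Half-width: 1.701 × 2.62 = 4.46.
9.54 − 4.46 = 5.08; 9.54 + 4.46 = 14.00.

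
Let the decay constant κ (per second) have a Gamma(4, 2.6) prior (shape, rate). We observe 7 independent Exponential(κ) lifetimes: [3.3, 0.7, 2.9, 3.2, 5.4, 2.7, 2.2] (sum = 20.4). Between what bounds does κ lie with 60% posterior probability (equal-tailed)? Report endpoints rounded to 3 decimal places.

[0.355, 0.594]

Posterior: Gamma(4+7, 2.6+20.4) = Gamma(11, 23.0) (shape, rate).
Equal-tailed 60% interval: Gamma(11, 23.0) quantiles at 0.2 and 0.8.
Posterior mean ≈ 0.478, SD ≈ 0.144; a Normal approximation gives roughly [0.357, 0.600].
Exact: lower = 0.355; upper = 0.594.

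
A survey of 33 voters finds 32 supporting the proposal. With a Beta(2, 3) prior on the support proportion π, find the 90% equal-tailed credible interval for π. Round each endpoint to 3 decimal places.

[0.804, 0.962]

Posterior: Beta(2+32, 3+1) = Beta(34, 4).
Equal-tailed 90% interval: the 0.05 and 0.95 quantiles of Beta(34, 4).
Posterior mean ≈ 0.895, SD ≈ 0.049; a Normal approximation gives roughly [0.814, 0.976].
Exact: F⁻¹(0.05) = 0.804; F⁻¹(0.95) = 0.962.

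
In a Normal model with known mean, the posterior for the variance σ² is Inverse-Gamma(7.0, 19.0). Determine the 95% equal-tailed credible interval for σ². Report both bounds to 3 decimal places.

[1.455, 6.751]

Inverse-Gamma(7.0, 19.0) quantiles: F⁻¹(0.025) and F⁻¹(0.975).
Equivalently, 1/σ² ~ Gamma(7.0, rate = 19.0); invert its 0.975 and 0.025 quantiles.
Posterior mean ≈ 3.167, SD ≈ 1.416; a Normal approximation gives roughly [0.391, 5.942].
Exact: lower = 1.455; upper = 6.751.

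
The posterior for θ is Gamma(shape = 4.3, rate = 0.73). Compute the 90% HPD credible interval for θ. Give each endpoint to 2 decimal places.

The posterior is unimodal and skewed, so the HPD interval has equal density at both endpoints and is the shortest 90% interval.
Solving f(1.51) = f(10.10) with F(10.10) − F(1.51) = 0.90 gives [1.51, 10.10].
For comparison, the equal-tailed interval is [2.11, 11.20]; the HPD is narrower and shifted toward the mode.

[1.51, 10.10]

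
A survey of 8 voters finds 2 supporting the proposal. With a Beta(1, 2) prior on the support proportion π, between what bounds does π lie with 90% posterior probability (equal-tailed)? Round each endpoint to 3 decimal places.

[0.087, 0.507]

Posterior: Beta(1+2, 2+6) = Beta(3, 8).
Equal-tailed 90% interval: the 0.05 and 0.95 quantiles of Beta(3, 8).
Posterior mean ≈ 0.273, SD ≈ 0.129; a Normal approximation gives roughly [0.061, 0.484].
Exact: F⁻¹(0.05) = 0.087; F⁻¹(0.95) = 0.507.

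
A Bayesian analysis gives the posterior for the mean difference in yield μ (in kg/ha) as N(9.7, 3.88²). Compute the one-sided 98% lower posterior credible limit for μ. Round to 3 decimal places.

Need L with P(μ ≥ L) = 0.98: L = 9.7 − z_{0.02}·3.88.
z = 2.054; L = 9.7 − 2.054 × 3.88 = 1.731.

1.731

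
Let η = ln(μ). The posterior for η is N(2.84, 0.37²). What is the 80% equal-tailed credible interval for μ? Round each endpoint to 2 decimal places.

[10.65, 27.50]

On the log scale the 80% interval is 2.84 ± 1.282 × 0.37 = [2.3658, 3.3142].
Exponentiate: [e^2.3658, e^3.3142] = [10.65, 27.50].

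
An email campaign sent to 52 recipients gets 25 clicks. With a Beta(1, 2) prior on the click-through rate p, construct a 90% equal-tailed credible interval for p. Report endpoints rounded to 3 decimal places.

Posterior: Beta(1+25, 2+27) = Beta(26, 29).
Equal-tailed 90% interval: the 0.05 and 0.95 quantiles of Beta(26, 29).
Posterior mean ≈ 0.473, SD ≈ 0.067; a Normal approximation gives roughly [0.363, 0.582].
Exact: F⁻¹(0.05) = 0.363; F⁻¹(0.95) = 0.583.

[0.363, 0.583]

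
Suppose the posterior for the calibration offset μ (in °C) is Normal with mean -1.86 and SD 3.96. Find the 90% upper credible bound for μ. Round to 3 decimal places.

Need U with P(μ ≤ U) = 0.90: U = -1.86 + z_{0.1}·3.96.
z = 1.282; U = -1.86 + 1.282 × 3.96 = 3.215.

3.215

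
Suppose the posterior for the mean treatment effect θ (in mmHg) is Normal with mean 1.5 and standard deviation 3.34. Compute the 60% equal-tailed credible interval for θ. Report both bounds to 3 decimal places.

[-1.311, 4.311]

The posterior is symmetric, so the 60% equal-tailed interval is θ = 1.5 ± z·3.34 with z = 0.842.
Half-width: 0.842 × 3.34 = 2.811.
1.5 − 2.811 = -1.311; 1.5 + 2.811 = 4.311.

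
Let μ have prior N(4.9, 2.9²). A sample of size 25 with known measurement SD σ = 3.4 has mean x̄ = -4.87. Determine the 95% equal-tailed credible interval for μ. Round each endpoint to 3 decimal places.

[-5.658, -3.063]

Posterior precision = 1/2.9² + 25/3.4² = 0.1189 + 2.1626 = 2.2815, so posterior SD = 0.6620.
Posterior mean = (4.9/2.9² + 25·-4.87/3.4²) / 2.2815 = -4.3608.
Interval: -4.3608 ± 1.960 × 0.6620 → [-5.658, -3.063].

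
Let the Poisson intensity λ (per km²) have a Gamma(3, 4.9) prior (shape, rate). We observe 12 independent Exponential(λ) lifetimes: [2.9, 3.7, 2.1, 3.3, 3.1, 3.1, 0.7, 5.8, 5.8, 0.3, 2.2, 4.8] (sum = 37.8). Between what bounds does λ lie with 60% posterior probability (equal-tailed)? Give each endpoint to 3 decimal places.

Posterior: Gamma(3+12, 4.9+37.8) = Gamma(15, 42.7) (shape, rate).
Equal-tailed 60% interval: Gamma(15, 42.7) quantiles at 0.2 and 0.8.
Posterior mean ≈ 0.351, SD ≈ 0.091; a Normal approximation gives roughly [0.275, 0.428].
Exact: lower = 0.274; upper = 0.424.

[0.274, 0.424]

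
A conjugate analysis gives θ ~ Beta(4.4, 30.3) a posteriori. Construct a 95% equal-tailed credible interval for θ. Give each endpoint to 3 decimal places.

[0.040, 0.254]

Posterior: Beta(4.4, 30.3).
Equal-tailed 95% interval: the 0.025 and 0.975 quantiles of Beta(4.4, 30.3).
Posterior mean ≈ 0.127, SD ≈ 0.056; a Normal approximation gives roughly [0.018, 0.236].
Exact: F⁻¹(0.025) = 0.040; F⁻¹(0.975) = 0.254.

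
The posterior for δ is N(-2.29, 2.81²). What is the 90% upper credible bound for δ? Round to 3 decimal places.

1.311

Need U with P(δ ≤ U) = 0.90: U = -2.29 + z_{0.1}·2.81.
z = 1.282; U = -2.29 + 1.282 × 2.81 = 1.311.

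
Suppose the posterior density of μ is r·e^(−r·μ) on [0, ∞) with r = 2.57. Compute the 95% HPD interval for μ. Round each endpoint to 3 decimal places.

The exponential density is strictly decreasing on [0, ∞), so the HPD interval is anchored at 0: [0, q] with P(μ ≤ q) = 0.95.
q = −ln(1 − 0.95) / 2.57 = 2.9957 / 2.57 = 1.166.

[0.000, 1.166]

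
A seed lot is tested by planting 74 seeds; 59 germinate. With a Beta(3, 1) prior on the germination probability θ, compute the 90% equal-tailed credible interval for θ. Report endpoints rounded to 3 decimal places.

[0.716, 0.865]

Posterior: Beta(3+59, 1+15) = Beta(62, 16).
Equal-tailed 90% interval: the 0.05 and 0.95 quantiles of Beta(62, 16).
Posterior mean ≈ 0.795, SD ≈ 0.045; a Normal approximation gives roughly [0.720, 0.870].
Exact: F⁻¹(0.05) = 0.716; F⁻¹(0.95) = 0.865.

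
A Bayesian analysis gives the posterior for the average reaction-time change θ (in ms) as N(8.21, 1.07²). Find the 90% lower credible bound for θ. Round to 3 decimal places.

6.839

Need L with P(θ ≥ L) = 0.90: L = 8.21 − z_{0.1}·1.07.
z = 1.282; L = 8.21 − 1.282 × 1.07 = 6.839.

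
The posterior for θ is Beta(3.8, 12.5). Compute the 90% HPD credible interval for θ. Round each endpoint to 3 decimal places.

[0.068, 0.391]

The posterior is unimodal and skewed, so the HPD interval has equal density at both endpoints and is the shortest 90% interval.
Solving f(0.068) = f(0.391) with F(0.391) − F(0.068) = 0.90 gives [0.068, 0.391].
For comparison, the equal-tailed interval is [0.086, 0.418]; the HPD is narrower and shifted toward the mode.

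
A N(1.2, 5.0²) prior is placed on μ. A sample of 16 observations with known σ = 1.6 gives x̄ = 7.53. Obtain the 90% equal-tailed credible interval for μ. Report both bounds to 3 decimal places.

[6.834, 8.146]

Posterior precision = 1/5.0² + 16/1.6² = 0.0400 + 6.2500 = 6.2900, so posterior SD = 0.3987.
Posterior mean = (1.2/5.0² + 16·7.53/1.6²) / 6.2900 = 7.4897.
Interval: 7.4897 ± 1.645 × 0.3987 → [6.834, 8.146].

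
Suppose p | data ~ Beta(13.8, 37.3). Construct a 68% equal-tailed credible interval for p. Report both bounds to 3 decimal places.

[0.209, 0.332]

Posterior: Beta(13.8, 37.3).
Equal-tailed 68% interval: the 0.16 and 0.84 quantiles of Beta(13.8, 37.3).
Posterior mean ≈ 0.270, SD ≈ 0.062; a Normal approximation gives roughly [0.209, 0.331].
Exact: F⁻¹(0.16) = 0.209; F⁻¹(0.84) = 0.332.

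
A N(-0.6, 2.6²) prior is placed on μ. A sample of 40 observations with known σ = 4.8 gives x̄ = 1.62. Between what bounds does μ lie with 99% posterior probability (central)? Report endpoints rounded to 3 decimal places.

Posterior precision = 1/2.6² + 40/4.8² = 0.1479 + 1.7361 = 1.8840, so posterior SD = 0.7285.
Posterior mean = (-0.6/2.6² + 40·1.62/4.8²) / 1.8840 = 1.4457.
Interval: 1.4457 ± 2.576 × 0.7285 → [-0.431, 3.322].

[-0.431, 3.322]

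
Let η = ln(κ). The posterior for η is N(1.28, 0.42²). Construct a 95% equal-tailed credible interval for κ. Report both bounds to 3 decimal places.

[1.579, 8.192]

On the log scale the 95% interval is 1.28 ± 1.960 × 0.42 = [0.4568, 2.1032].
Exponentiate: [e^0.4568, e^2.1032] = [1.579, 8.192].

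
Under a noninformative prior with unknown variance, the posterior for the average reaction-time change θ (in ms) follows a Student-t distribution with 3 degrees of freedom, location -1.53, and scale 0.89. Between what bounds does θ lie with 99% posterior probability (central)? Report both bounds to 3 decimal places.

[-6.728, 3.668]

The t_3 distribution is symmetric; the 99% interval is -1.53 ± t·0.89 with t_{0.995,3} = 5.841.
Half-width: 5.841 × 0.89 = 5.198.
-1.53 − 5.198 = -6.728; -1.53 + 5.198 = 3.668.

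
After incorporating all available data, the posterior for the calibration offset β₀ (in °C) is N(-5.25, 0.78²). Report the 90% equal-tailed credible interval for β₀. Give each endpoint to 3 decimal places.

[-6.533, -3.967]

The posterior is symmetric, so the 90% equal-tailed interval is β₀ = -5.25 ± z·0.78 with z = 1.645.
Half-width: 1.645 × 0.78 = 1.283.
-5.25 − 1.283 = -6.533; -5.25 + 1.283 = -3.967.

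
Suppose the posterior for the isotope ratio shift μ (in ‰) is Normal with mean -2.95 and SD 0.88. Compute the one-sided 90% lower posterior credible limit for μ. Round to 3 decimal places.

-4.078

Need L with P(μ ≥ L) = 0.90: L = -2.95 − z_{0.1}·0.88.
z = 1.282; L = -2.95 − 1.282 × 0.88 = -4.078.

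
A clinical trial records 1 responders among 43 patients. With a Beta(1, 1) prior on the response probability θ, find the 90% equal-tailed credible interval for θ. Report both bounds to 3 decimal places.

[0.008, 0.103]

Posterior: Beta(1+1, 1+42) = Beta(2, 43).
Equal-tailed 90% interval: the 0.05 and 0.95 quantiles of Beta(2, 43).
Posterior mean ≈ 0.044, SD ≈ 0.030; a Normal approximation gives roughly [-0.006, 0.094].
Exact: F⁻¹(0.05) = 0.008; F⁻¹(0.95) = 0.103.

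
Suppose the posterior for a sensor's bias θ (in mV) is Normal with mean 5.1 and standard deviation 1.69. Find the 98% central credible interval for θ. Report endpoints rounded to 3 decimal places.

[1.168, 9.032]

The posterior is symmetric, so the 98% equal-tailed interval is θ = 5.1 ± z·1.69 with z = 2.326.
Half-width: 2.326 × 1.69 = 3.932.
5.1 − 3.932 = 1.168; 5.1 + 3.932 = 9.032.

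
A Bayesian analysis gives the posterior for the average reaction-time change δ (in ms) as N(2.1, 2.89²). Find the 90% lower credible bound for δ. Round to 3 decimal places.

-1.604

Need L with P(δ ≥ L) = 0.90: L = 2.1 − z_{0.1}·2.89.
z = 1.282; L = 2.1 − 1.282 × 2.89 = -1.604.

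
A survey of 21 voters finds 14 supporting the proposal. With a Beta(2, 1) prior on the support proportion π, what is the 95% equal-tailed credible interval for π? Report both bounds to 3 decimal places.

[0.471, 0.836]

Posterior: Beta(2+14, 1+7) = Beta(16, 8).
Equal-tailed 95% interval: the 0.025 and 0.975 quantiles of Beta(16, 8).
Posterior mean ≈ 0.667, SD ≈ 0.094; a Normal approximation gives roughly [0.482, 0.851].
Exact: F⁻¹(0.025) = 0.471; F⁻¹(0.975) = 0.836.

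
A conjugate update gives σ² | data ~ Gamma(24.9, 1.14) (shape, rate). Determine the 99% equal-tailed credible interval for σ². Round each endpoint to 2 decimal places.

Posterior: Gamma(shape 24.9, rate 1.14).
Equal-tailed 99% interval: Gamma(24.9, 1.14) quantiles at 0.005 and 0.995.
Posterior mean ≈ 21.84, SD ≈ 4.38; a Normal approximation gives roughly [10.57, 33.12].
Exact: lower = 12.21; upper = 34.75.

[12.21, 34.75]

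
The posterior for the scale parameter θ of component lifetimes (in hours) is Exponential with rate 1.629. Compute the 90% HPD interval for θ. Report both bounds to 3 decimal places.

The exponential density is strictly decreasing on [0, ∞), so the HPD interval is anchored at 0: [0, q] with P(θ ≤ q) = 0.90.
q = −ln(1 − 0.90) / 1.629 = 2.3026 / 1.629 = 1.413.

[0.000, 1.413]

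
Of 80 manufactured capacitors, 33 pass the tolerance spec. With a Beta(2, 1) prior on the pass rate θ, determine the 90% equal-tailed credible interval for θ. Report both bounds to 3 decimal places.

[0.334, 0.511]

Posterior: Beta(2+33, 1+47) = Beta(35, 48).
Equal-tailed 90% interval: the 0.05 and 0.95 quantiles of Beta(35, 48).
Posterior mean ≈ 0.422, SD ≈ 0.054; a Normal approximation gives roughly [0.333, 0.510].
Exact: F⁻¹(0.05) = 0.334; F⁻¹(0.95) = 0.511.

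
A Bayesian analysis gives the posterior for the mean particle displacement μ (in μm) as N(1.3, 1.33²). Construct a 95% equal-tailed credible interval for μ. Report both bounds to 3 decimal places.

The posterior is symmetric, so the 95% equal-tailed interval is μ = 1.3 ± z·1.33 with z = 1.960.
Half-width: 1.960 × 1.33 = 2.607.
1.3 − 2.607 = -1.307; 1.3 + 2.607 = 3.907.

[-1.307, 3.907]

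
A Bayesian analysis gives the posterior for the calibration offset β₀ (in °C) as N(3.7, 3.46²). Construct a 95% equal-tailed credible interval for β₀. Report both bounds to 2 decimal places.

The posterior is symmetric, so the 95% equal-tailed interval is β₀ = 3.7 ± z·3.46 with z = 1.960.
Half-width: 1.960 × 3.46 = 6.78.
3.7 − 6.78 = -3.08; 3.7 + 6.78 = 10.48.

[-3.08, 10.48]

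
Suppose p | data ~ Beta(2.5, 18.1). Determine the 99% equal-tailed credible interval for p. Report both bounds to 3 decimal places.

Posterior: Beta(2.5, 18.1).
Equal-tailed 99% interval: the 0.005 and 0.995 quantiles of Beta(2.5, 18.1).
Posterior mean ≈ 0.121, SD ≈ 0.070; a Normal approximation gives roughly [-0.060, 0.302].
Exact: F⁻¹(0.005) = 0.011; F⁻¹(0.995) = 0.359.

[0.011, 0.359]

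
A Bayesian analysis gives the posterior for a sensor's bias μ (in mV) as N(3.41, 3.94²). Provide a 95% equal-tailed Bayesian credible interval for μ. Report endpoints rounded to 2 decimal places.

[-4.31, 11.13]

The posterior is symmetric, so the 95% equal-tailed interval is μ = 3.41 ± z·3.94 with z = 1.960.
Half-width: 1.960 × 3.94 = 7.72.
3.41 − 7.72 = -4.31; 3.41 + 7.72 = 11.13.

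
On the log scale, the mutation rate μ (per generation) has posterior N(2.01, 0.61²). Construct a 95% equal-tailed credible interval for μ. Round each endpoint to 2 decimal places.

On the log scale the 95% interval is 2.01 ± 1.960 × 0.61 = [0.8144, 3.2056].
Exponentiate: [e^0.8144, e^3.2056] = [2.26, 24.67].

[2.26, 24.67]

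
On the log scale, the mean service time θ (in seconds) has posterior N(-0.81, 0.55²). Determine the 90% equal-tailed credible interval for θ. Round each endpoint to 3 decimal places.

[0.180, 1.099]

On the log scale the 90% interval is -0.81 ± 1.645 × 0.55 = [-1.7147, 0.0947].
Exponentiate: [e^-1.7147, e^0.0947] = [0.180, 1.099].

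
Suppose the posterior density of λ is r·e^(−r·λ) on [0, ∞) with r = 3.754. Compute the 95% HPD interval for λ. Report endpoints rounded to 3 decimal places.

The exponential density is strictly decreasing on [0, ∞), so the HPD interval is anchored at 0: [0, q] with P(λ ≤ q) = 0.95.
q = −ln(1 − 0.95) / 3.754 = 2.9957 / 3.754 = 0.798.

[0.000, 0.798]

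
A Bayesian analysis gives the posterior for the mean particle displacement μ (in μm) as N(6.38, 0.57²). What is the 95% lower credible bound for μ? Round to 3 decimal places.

Need L with P(μ ≥ L) = 0.95: L = 6.38 − z_{0.05}·0.57.
z = 1.645; L = 6.38 − 1.645 × 0.57 = 5.442.

5.442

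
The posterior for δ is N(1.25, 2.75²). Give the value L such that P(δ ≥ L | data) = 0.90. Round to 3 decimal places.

-2.274

Need L with P(δ ≥ L) = 0.90: L = 1.25 − z_{0.1}·2.75.
z = 1.282; L = 1.25 − 1.282 × 2.75 = -2.274.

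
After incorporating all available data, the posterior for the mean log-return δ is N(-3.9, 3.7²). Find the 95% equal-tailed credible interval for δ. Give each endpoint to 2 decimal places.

The posterior is symmetric, so the 95% equal-tailed interval is δ = -3.9 ± z·3.7 with z = 1.960.
Half-width: 1.960 × 3.7 = 7.25.
-3.9 − 7.25 = -11.15; -3.9 + 7.25 = 3.35.

[-11.15, 3.35]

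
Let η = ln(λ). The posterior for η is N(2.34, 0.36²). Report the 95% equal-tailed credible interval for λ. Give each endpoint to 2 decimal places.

[5.13, 21.02]

On the log scale the 95% interval is 2.34 ± 1.960 × 0.36 = [1.6344, 3.0456].
Exponentiate: [e^1.6344, e^3.0456] = [5.13, 21.02].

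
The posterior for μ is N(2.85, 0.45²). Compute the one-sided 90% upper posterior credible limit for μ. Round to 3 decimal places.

3.427

Need U with P(μ ≤ U) = 0.90: U = 2.85 + z_{0.1}·0.45.
z = 1.282; U = 2.85 + 1.282 × 0.45 = 3.427.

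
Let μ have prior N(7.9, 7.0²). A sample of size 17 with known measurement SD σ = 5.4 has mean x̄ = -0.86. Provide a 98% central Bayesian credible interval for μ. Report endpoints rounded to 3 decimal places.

Posterior precision = 1/7.0² + 17/5.4² = 0.0204 + 0.5830 = 0.6034, so posterior SD = 1.2874.
Posterior mean = (7.9/7.0² + 17·-0.86/5.4²) / 0.6034 = -0.5637.
Interval: -0.5637 ± 2.326 × 1.2874 → [-3.559, 2.431].

[-3.559, 2.431]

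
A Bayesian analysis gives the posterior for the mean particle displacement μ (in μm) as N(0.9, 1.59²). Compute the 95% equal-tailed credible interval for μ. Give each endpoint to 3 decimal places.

[-2.216, 4.016]

The posterior is symmetric, so the 95% equal-tailed interval is μ = 0.9 ± z·1.59 with z = 1.960.
Half-width: 1.960 × 1.59 = 3.116.
0.9 − 3.116 = -2.216; 0.9 + 3.116 = 4.016.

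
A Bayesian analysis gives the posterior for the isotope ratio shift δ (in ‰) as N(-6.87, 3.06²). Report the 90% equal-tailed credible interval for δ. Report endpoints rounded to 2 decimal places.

[-11.90, -1.84]

The posterior is symmetric, so the 90% equal-tailed interval is δ = -6.87 ± z·3.06 with z = 1.645.
Half-width: 1.645 × 3.06 = 5.03.
-6.87 − 5.03 = -11.90; -6.87 + 5.03 = -1.84.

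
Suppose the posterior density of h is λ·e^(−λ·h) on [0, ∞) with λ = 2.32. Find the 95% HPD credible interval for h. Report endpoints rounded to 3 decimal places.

[0.000, 1.291]

The exponential density is strictly decreasing on [0, ∞), so the HPD interval is anchored at 0: [0, q] with P(h ≤ q) = 0.95.
q = −ln(1 − 0.95) / 2.32 = 2.9957 / 2.32 = 1.291.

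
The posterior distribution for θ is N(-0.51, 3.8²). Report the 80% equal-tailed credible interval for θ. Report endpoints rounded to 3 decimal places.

The posterior is symmetric, so the 80% equal-tailed interval is θ = -0.51 ± z·3.8 with z = 1.282.
Half-width: 1.282 × 3.8 = 4.870.
-0.51 − 4.870 = -5.380; -0.51 + 4.870 = 4.360.

[-5.380, 4.360]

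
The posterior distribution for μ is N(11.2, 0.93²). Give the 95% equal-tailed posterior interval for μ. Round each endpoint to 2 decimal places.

[9.38, 13.02]

The posterior is symmetric, so the 95% equal-tailed interval is μ = 11.2 ± z·0.93 with z = 1.960.
Half-width: 1.960 × 0.93 = 1.82.
11.2 − 1.82 = 9.38; 11.2 + 1.82 = 13.02.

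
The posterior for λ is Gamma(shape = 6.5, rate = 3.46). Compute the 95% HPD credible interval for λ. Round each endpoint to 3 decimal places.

The posterior is unimodal and skewed, so the HPD interval has equal density at both endpoints and is the shortest 95% interval.
Solving f(0.592) = f(3.343) with F(3.343) − F(0.592) = 0.95 gives [0.592, 3.343].
For comparison, the equal-tailed interval is [0.724, 3.575]; the HPD is narrower and shifted toward the mode.

[0.592, 3.343]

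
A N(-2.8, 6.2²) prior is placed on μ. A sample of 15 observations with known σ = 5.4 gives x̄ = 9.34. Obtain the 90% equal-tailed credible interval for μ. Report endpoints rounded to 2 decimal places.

[6.52, 10.99]

Posterior precision = 1/6.2² + 15/5.4² = 0.0260 + 0.5144 = 0.5404, so posterior SD = 1.3603.
Posterior mean = (-2.8/6.2² + 15·9.34/5.4²) / 0.5404 = 8.7556.
Interval: 8.7556 ± 1.645 × 1.3603 → [6.52, 10.99].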